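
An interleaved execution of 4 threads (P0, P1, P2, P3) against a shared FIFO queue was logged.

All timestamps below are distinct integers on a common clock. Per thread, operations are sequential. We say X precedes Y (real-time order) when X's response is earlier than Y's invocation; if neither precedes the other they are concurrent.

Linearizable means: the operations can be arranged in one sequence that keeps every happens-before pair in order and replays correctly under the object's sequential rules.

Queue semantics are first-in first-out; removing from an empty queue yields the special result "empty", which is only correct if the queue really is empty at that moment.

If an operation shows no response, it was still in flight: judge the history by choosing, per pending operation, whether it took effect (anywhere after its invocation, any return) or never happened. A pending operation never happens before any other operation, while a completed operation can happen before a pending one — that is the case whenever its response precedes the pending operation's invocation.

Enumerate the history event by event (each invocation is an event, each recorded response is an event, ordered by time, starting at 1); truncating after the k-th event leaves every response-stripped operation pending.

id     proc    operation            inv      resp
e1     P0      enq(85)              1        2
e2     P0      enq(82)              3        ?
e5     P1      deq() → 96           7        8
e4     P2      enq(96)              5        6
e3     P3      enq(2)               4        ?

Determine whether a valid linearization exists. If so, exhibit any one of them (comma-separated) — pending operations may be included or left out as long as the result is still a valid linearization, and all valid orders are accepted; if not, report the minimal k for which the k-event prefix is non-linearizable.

events 1..7 are fine; event 8 — the response of e5 at time 8 — makes the prefix non-linearizable
a single order respects real time; the 3 completed FIFO queue operations fail replay along it
completion choices over the 2 pending operations (e2, e3) were checked; none helps
for example e1, e4, e5 (pending dropped) fails at step 3: e5 deq() → 96 is not legal there

not linearizable — minimal violating prefix: 8 events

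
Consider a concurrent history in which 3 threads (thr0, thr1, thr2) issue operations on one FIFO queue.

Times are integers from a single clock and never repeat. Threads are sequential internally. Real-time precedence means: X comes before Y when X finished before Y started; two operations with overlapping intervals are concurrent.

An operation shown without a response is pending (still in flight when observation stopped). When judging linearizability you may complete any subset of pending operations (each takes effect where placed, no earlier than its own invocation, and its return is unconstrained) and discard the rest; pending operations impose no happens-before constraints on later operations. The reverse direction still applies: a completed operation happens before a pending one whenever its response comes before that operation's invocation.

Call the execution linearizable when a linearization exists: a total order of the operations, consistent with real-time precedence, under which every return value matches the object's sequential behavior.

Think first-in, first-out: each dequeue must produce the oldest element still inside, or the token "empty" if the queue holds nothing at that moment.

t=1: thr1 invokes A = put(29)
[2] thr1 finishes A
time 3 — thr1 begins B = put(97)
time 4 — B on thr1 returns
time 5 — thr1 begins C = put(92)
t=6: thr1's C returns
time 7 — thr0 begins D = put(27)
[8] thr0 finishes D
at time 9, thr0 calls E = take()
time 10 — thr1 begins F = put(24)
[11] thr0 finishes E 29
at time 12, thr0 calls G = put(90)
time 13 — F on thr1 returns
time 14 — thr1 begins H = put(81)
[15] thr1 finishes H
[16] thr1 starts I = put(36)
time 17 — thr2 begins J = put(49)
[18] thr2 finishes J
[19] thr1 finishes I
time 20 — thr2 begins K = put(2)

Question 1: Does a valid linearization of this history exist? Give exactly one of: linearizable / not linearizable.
one valid linearization: A, B, C, D, E, F, G, H, I, J
1. A put(29), leaving queue <29>
2. B put(97), leaving queue <29,97>
3. C put(92), leaving queue <29,97,92>
4. D put(27), leaving queue <29,97,92,27>
5. E take() → 29, leaving queue <97,92,27>
6. F put(24), leaving queue <97,92,27,24>
7. G put(90) (pending, included), leaving queue <97,92,27,24,90>
8. H put(81), leaving queue <97,92,27,24,90,81>
9. I put(36), leaving queue <97,92,27,24,90,81,36>
10. J put(49), leaving queue <97,92,27,24,90,81,36,49>

linearizable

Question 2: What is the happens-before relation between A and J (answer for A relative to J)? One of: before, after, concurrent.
A spans [1,2], J spans [17,18]
resp(A)=2 < inv(J)=17

before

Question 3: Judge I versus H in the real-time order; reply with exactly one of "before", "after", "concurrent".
I spans [16,19], H spans [14,15]
resp(H)=15 < inv(I)=16

after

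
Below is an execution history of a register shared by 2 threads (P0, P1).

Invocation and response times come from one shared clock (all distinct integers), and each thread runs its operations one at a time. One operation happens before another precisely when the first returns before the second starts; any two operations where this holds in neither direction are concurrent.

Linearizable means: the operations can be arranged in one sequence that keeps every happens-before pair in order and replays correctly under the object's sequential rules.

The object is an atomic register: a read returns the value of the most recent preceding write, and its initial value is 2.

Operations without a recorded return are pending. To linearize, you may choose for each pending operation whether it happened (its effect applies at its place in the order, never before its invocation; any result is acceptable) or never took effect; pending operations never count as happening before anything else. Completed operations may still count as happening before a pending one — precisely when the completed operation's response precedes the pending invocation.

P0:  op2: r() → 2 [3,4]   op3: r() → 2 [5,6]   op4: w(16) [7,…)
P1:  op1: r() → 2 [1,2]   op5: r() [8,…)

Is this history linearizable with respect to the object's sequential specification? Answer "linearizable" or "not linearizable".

linearizable

witness order: op1, op2, op3
step 1: op1 r() → 2 — value 2
step 2: op2 r() → 2 — value 2
step 3: op3 r() → 2 — value 2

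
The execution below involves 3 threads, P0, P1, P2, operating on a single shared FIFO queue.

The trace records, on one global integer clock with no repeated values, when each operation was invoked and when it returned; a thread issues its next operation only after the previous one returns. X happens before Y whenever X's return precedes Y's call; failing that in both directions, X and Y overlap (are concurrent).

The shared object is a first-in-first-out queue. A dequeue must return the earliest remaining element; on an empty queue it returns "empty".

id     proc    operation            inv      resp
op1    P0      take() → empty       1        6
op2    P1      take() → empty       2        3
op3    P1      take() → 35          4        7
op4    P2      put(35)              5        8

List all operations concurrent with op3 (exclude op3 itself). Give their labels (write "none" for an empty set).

op1, op4

overlap test against op3 [4,7]: concurrent iff the interval meets 4..7
op1 [1,6]: concurrent
op2 [2,3]: before
op4 [5,8]: concurrent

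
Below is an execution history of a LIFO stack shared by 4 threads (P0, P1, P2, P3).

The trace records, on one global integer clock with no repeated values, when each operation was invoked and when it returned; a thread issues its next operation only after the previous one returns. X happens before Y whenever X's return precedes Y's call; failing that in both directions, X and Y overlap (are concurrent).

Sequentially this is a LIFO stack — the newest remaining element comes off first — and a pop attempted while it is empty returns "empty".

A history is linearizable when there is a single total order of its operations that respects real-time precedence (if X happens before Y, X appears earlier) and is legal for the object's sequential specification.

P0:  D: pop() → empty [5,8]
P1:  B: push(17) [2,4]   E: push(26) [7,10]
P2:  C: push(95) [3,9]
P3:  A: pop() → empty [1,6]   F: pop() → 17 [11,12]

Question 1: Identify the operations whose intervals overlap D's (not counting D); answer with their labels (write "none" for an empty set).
Answer: A, C, E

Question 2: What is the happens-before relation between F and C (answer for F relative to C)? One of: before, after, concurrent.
Answer: after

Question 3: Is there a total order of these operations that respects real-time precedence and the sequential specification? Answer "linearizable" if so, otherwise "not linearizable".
not linearizable

cut after 7 events: linearizable; cut after 8 events (D responds, time 8): not linearizable
real-time-consistent orders of the 3 completed operations: 3 — all fail the LIFO stack replay
include/drop combinations of the 2 pending operations (C, E) were all tried; none helps
sample order A, B, D (pending dropped) stalls at step 3 — D pop() → empty has no legal effect
sample order B, A, D (pending dropped) stalls at step 2 — A pop() → empty has no legal effect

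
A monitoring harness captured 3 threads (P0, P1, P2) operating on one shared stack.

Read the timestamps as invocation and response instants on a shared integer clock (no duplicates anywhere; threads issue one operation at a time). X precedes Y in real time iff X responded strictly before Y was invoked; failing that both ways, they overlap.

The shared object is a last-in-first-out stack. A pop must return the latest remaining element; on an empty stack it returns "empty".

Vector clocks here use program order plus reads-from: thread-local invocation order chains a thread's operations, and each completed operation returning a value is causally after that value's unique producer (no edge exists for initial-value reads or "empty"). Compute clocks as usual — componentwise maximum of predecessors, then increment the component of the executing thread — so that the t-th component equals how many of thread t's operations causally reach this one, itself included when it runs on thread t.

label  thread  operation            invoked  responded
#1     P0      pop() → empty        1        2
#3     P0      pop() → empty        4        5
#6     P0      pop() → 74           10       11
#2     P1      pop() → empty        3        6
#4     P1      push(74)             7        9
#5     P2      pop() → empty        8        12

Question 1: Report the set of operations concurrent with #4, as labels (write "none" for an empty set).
#5

#4 spans [7,9]: anything still running between times 7 and 9 counts as concurrent
#1 [1,2]: before
#2 [3,6]: before
#3 [4,5]: before
#5 [8,12]: concurrent
#6 [10,11]: after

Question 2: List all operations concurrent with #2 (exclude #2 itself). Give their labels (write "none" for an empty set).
#3

overlap test against #2 [3,6]: concurrent iff the interval meets 3..6
#1 [1,2]: before
#3 [4,5]: concurrent
#4 [7,9]: after
#5 [8,12]: after
#6 [10,11]: after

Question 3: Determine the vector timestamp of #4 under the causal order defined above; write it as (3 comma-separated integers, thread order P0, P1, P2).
(0, 2, 0)

#5, invoked 8, has no incoming edges; only P2's bump applies → (0, 0, 1)
#2, invoked 3, has no incoming edges; only P1's bump applies → (0, 1, 0)
#1, invoked 1, has no incoming edges; only P0's bump applies → (1, 0, 0)
invoked at 7, #4 merges VC(#2)=(0, 1, 0) and bumps P1's slot → (0, 2, 0)
invoked at 4, #3 merges VC(#1)=(1, 0, 0) and bumps P0's slot → (2, 0, 0)
invoked at 10, #6 merges VC(#3)=(2, 0, 0), VC(#4)=(0, 2, 0) and bumps P0's slot → (3, 2, 0)
target: VC(#4) = (0, 2, 0)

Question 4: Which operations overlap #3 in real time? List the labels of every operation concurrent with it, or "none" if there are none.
#2

#3 spans [4,5]; an op avoiding the whole window 4..5 is ordered, any other is concurrent
#1 [1,2]: before
#2 [3,6]: concurrent
#4 [7,9]: after
#5 [8,12]: after
#6 [10,11]: after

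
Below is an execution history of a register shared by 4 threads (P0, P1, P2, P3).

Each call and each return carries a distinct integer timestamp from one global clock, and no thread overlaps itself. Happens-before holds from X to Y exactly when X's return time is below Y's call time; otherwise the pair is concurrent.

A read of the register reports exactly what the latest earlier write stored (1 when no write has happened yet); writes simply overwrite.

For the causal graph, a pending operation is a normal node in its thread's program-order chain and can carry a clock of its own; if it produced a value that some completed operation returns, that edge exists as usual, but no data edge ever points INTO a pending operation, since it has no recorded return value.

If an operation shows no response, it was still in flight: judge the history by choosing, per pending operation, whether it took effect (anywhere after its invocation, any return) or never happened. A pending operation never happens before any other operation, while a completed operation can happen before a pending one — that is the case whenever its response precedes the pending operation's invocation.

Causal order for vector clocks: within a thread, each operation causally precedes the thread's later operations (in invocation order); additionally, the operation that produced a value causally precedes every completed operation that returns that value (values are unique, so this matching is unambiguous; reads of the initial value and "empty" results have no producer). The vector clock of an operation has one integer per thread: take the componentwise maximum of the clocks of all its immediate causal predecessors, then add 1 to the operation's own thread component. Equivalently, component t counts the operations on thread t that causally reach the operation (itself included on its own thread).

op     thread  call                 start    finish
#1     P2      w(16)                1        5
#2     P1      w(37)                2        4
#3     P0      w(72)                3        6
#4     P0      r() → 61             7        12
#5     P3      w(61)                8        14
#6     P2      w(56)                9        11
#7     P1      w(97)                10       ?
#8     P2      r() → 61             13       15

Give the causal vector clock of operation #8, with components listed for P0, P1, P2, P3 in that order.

(0, 0, 3, 1)

root op #5, invoked 8: fresh clock plus P3's own tick → (0, 0, 0, 1)
root op #1, invoked 1: fresh clock plus P2's own tick → (0, 0, 1, 0)
root op #2, invoked 2: fresh clock plus P1's own tick → (0, 1, 0, 0)
root op #3, invoked 3: fresh clock plus P0's own tick → (1, 0, 0, 0)
invoked at 9, #6 merges VC(#1)=(0, 0, 1, 0) and bumps P2's slot → (0, 0, 2, 0)
invoked at 10, #7 merges VC(#2)=(0, 1, 0, 0) and bumps P1's slot → (0, 2, 0, 0)
invoked at 7, #4 merges VC(#3)=(1, 0, 0, 0), VC(#5)=(0, 0, 0, 1) and bumps P0's slot → (2, 0, 0, 1)
invoked at 13, #8 merges VC(#5)=(0, 0, 0, 1), VC(#6)=(0, 0, 2, 0) and bumps P2's slot → (0, 0, 3, 1)
target: VC(#8) = (0, 0, 3, 1)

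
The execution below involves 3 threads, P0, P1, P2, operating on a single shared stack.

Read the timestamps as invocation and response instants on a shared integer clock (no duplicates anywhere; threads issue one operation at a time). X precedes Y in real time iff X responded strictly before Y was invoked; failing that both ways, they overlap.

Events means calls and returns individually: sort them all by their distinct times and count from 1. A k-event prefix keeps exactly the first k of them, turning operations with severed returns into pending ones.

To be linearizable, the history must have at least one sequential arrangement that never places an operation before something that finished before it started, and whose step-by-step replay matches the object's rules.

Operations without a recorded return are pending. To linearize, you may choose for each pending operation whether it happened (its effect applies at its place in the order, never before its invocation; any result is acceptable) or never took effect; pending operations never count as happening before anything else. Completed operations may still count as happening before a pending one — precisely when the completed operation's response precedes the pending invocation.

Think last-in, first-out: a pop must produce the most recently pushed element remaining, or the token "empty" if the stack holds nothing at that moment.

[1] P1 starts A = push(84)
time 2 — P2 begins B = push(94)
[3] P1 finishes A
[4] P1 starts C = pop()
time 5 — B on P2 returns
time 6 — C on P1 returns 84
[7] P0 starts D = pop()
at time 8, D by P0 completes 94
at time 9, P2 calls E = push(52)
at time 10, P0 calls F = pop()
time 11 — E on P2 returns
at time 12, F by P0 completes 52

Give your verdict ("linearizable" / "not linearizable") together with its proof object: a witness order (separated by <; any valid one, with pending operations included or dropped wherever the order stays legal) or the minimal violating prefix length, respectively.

linearizable — witness: A < C < B < D < E < F

1. A push(84), leaving stack <84>
2. C pop() → 84, leaving stack <>
3. B push(94), leaving stack <94>
4. D pop() → 94, leaving stack <>
5. E push(52), leaving stack <52>
6. F pop() → 52, leaving stack <>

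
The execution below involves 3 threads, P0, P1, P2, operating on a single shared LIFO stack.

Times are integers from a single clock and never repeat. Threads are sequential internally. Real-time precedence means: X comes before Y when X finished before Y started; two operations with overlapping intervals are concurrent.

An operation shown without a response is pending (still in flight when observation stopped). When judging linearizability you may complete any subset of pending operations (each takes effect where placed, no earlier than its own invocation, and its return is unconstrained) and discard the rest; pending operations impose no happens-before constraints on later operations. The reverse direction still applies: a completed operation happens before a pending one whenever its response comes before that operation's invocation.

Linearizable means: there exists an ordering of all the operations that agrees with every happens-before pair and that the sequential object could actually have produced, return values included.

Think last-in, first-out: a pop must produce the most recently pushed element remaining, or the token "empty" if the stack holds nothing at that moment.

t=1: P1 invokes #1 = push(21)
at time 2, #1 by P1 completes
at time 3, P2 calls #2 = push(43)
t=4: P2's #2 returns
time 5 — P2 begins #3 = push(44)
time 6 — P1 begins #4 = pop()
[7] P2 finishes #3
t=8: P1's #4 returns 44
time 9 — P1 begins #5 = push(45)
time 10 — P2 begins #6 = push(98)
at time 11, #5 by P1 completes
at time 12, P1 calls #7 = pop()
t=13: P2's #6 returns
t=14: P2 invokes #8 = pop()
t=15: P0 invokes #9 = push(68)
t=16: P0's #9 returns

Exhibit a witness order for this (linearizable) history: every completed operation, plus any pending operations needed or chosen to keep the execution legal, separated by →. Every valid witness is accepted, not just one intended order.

#1 → #2 → #3 → #4 → #5 → #6 → #7 → #8 → #9

after step 1 (#1 push(21)): stack <21>
after step 2 (#2 push(43)): stack <21,43>
after step 3 (#3 push(44)): stack <21,43,44>
after step 4 (#4 pop() → 44): stack <21,43>
after step 5 (#5 push(45)): stack <21,43,45>
after step 6 (#6 push(98)): stack <21,43,45,98>
after step 7 (#7 pop() (pending, included)): stack <21,43,45>
after step 8 (#8 pop() (pending, included)): stack <21,43>
after step 9 (#9 push(68)): stack <21,43,68>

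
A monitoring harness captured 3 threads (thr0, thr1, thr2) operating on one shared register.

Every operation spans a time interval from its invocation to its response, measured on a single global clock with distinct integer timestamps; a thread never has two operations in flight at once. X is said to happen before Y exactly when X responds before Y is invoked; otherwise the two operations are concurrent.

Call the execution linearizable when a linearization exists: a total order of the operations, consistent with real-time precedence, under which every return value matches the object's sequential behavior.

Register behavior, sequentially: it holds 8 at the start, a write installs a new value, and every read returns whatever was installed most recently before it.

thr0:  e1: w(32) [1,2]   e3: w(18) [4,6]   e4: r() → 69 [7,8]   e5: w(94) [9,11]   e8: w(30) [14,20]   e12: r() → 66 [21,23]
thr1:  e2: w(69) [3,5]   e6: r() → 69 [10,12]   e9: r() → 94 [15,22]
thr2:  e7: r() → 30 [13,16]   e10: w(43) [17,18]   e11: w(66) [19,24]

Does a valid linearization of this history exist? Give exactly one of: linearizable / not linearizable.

linearizable

one valid linearization: e1, e3, e2, e4, e6, e5, e9, e8, e7, e10, e11, e12
after step 1 (e1 w(32)): value 32
after step 2 (e3 w(18)): value 18
after step 3 (e2 w(69)): value 69
after step 4 (e4 r() → 69): value 69
after step 5 (e6 r() → 69): value 69
after step 6 (e5 w(94)): value 94
after step 7 (e9 r() → 94): value 94
after step 8 (e8 w(30)): value 30
after step 9 (e7 r() → 30): value 30
after step 10 (e10 w(43)): value 43
after step 11 (e11 w(66)): value 66
after step 12 (e12 r() → 66): value 66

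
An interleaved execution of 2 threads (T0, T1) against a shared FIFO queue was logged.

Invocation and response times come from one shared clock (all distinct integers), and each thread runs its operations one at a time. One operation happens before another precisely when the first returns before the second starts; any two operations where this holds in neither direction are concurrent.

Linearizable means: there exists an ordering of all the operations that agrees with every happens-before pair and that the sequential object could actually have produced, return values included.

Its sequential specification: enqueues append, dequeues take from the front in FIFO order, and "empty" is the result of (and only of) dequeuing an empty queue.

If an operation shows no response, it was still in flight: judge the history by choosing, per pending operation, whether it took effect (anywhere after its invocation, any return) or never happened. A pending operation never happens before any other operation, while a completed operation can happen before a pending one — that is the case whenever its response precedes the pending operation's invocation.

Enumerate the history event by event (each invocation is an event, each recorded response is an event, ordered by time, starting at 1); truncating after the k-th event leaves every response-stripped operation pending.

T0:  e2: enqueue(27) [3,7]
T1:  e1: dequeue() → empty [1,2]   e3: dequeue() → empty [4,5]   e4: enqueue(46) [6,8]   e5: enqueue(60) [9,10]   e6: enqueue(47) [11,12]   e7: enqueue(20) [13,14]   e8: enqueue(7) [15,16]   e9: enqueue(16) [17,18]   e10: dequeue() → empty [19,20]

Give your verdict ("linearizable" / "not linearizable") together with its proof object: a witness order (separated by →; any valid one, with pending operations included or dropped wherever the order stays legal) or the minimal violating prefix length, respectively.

not linearizable — minimal violating prefix: 20 events

the violation lands at event 20, e10's response at time 20: events 1..19 linearize, events 1..20 do not
3 orders of the 10 completed FIFO queue ops respect real time; none is legal
one such order, e1, e2, e3, e4, e5, e6, e7, e8, e9, e10, breaks at step 3 where e3 dequeue() → empty is illegal
one such order, e1, e3, e2, e4, e5, e6, e7, e8, e9, e10, breaks at step 10 where e10 dequeue() → empty is illegal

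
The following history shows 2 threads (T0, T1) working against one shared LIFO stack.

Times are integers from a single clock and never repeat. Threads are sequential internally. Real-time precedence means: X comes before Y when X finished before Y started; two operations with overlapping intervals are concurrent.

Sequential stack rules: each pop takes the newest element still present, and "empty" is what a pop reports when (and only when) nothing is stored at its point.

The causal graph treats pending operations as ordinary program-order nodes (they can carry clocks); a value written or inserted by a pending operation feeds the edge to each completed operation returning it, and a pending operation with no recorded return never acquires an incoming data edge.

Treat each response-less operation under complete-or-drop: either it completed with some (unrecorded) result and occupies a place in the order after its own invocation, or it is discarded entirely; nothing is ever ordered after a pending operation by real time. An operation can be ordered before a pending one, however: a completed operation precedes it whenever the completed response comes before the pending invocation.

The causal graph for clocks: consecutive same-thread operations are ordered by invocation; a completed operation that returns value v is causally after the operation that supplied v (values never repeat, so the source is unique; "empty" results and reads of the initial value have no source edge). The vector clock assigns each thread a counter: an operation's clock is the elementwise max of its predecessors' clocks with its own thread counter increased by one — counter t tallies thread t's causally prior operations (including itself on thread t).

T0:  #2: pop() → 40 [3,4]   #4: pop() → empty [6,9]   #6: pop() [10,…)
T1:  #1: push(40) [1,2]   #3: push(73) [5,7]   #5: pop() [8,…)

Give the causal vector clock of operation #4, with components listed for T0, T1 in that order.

(2, 1)

#1, invoked 1, has no incoming edges; only T1's bump applies → (0, 1)
from VC(#1)=(0, 1), #3 (invoked 5) maxes components and bumps T1 → (0, 2)
from VC(#1)=(0, 1), #2 (invoked 3) maxes components and bumps T0 → (1, 1)
from VC(#3)=(0, 2), #5 (invoked 8) maxes components and bumps T1 → (0, 3)
from VC(#2)=(1, 1), #4 (invoked 6) maxes components and bumps T0 → (2, 1)
from VC(#4)=(2, 1), #6 (invoked 10) maxes components and bumps T0 → (3, 1)
target: VC(#4) = (2, 1)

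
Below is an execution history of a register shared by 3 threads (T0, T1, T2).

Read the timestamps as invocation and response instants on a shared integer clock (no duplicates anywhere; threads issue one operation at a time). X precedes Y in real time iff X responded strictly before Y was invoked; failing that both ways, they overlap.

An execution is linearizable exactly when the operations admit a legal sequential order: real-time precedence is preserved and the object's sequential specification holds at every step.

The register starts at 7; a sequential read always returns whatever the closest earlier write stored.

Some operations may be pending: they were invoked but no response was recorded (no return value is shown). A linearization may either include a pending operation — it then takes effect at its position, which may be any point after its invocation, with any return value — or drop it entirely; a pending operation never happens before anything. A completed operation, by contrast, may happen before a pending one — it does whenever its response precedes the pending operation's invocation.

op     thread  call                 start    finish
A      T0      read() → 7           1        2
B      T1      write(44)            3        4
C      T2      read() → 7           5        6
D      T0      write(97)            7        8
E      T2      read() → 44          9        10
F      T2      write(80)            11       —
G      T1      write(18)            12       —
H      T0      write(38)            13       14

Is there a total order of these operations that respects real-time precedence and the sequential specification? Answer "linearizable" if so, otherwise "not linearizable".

prefix check: 1..5 passes, 1..6 fails once C's time-6 response joins
exhaustive check: the 3 completed register ops admit one real-time order; illegal
sample order A, B, C stalls at step 3 — C read() → 7 has no legal effect

not linearizable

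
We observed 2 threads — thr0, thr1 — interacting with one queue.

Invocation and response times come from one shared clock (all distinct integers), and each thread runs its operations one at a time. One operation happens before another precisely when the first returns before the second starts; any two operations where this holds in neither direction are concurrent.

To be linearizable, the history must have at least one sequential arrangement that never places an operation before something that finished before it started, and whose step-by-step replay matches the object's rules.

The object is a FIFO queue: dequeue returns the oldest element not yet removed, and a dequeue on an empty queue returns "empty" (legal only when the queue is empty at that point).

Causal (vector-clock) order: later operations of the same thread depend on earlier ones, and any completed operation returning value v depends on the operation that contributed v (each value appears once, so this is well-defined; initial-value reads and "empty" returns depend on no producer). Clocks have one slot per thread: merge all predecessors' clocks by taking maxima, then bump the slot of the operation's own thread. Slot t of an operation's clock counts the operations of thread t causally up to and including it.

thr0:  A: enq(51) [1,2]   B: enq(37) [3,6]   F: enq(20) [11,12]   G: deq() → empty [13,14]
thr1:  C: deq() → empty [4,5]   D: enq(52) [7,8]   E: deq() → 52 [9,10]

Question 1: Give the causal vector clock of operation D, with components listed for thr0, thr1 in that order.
no predecessors for C (invoked 4): thr1 increments from zero → (0, 1)
no predecessors for A (invoked 1): thr0 increments from zero → (1, 0)
merge at D (invoked 7): VC(C)=(0, 1), own-thread bump on thr1 → (0, 2)
merge at B (invoked 3): VC(A)=(1, 0), own-thread bump on thr0 → (2, 0)
merge at E (invoked 9): VC(D)=(0, 2), own-thread bump on thr1 → (0, 3)
merge at F (invoked 11): VC(B)=(2, 0), own-thread bump on thr0 → (3, 0)
merge at G (invoked 13): VC(F)=(3, 0), own-thread bump on thr0 → (4, 0)
target: VC(D) = (0, 2)

(0, 2)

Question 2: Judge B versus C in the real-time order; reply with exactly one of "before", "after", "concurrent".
B spans [3,6], C spans [4,5]
the intervals overlap in both directions

concurrent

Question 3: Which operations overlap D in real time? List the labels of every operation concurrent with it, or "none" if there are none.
overlap test against D [7,8]: concurrent iff the interval meets 7..8
A [1,2]: before
B [3,6]: before
C [4,5]: before
E [9,10]: after
F [11,12]: after
G [13,14]: after

none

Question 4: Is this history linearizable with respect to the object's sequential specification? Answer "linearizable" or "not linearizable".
cut after 4 events: linearizable; cut after 5 events (C responds, time 5): not linearizable
the sole real-time-consistent order of 2 completed operations fails the queue replay
including or dropping the 1 pending operation (B) in any combination fails
for example A, C (pending dropped) fails at step 2: C deq() → empty is not legal there

not linearizable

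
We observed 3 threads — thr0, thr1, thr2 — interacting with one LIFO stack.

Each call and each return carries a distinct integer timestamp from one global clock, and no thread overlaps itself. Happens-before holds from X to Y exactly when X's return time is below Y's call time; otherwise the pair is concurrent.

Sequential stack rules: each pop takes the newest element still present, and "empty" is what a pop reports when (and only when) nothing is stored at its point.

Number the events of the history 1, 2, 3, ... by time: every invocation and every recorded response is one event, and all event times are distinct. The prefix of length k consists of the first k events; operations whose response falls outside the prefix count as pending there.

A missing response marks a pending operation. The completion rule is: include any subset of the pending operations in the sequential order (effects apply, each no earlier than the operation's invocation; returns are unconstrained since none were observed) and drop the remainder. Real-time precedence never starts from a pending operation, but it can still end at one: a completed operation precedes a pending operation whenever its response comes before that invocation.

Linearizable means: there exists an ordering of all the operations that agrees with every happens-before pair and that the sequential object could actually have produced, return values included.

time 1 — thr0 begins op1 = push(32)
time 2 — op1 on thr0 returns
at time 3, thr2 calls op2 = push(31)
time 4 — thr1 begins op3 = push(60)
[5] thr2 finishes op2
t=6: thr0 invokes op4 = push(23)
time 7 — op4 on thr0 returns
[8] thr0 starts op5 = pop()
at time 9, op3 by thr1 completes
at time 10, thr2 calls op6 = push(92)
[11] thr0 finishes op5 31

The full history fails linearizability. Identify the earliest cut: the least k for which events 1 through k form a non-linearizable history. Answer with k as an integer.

events 1..10 are still linearizable — one witness is op1, op2, op3, op4:
step 1: op1 push(32) — stack <32>
step 2: op2 push(31) — stack <32,31>
step 3: op3 push(60) — stack <32,31,60>
step 4: op4 push(23) — stack <32,31,60,23>
event 11 — op5's response, time 11 — after it, nothing linearizes
including or dropping the 1 pending operation (op6) in any combination fails
e.g. op1, op2, op3, op4, op5 (pending dropped): illegal at step 5, since op5 pop() → 31 cannot apply there
e.g. op1, op2, op4, op3, op5 (pending dropped): illegal at step 5, since op5 pop() → 31 cannot apply there

11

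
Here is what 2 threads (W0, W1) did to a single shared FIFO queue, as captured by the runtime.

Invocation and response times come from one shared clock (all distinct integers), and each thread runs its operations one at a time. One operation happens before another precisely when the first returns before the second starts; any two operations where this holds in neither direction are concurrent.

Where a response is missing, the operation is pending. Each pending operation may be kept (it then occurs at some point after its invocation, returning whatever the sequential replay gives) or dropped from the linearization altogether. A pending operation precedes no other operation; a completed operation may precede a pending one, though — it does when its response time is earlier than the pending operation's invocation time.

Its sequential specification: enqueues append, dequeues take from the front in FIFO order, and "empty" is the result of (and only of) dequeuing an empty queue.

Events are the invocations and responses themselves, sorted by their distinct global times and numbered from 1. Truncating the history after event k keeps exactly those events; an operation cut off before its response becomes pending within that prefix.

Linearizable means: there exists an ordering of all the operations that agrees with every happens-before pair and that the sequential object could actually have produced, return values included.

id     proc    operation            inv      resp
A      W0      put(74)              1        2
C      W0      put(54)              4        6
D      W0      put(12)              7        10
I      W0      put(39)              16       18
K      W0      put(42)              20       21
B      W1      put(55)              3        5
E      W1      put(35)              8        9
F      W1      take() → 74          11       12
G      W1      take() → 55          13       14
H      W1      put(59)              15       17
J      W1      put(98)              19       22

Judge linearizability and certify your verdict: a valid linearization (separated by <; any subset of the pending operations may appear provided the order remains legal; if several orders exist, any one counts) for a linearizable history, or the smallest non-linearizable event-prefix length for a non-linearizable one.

after step 1 (A put(74)): queue <74>
after step 2 (B put(55)): queue <74,55>
after step 3 (C put(54)): queue <74,55,54>
after step 4 (D put(12)): queue <74,55,54,12>
after step 5 (E put(35)): queue <74,55,54,12,35>
after step 6 (F take() → 74): queue <55,54,12,35>
after step 7 (G take() → 55): queue <54,12,35>
after step 8 (H put(59)): queue <54,12,35,59>
after step 9 (I put(39)): queue <54,12,35,59,39>
after step 10 (J put(98)): queue <54,12,35,59,39,98>
after step 11 (K put(42)): queue <54,12,35,59,39,98,42>

linearizable — witness: A < B < C < D < E < F < G < H < I < J < K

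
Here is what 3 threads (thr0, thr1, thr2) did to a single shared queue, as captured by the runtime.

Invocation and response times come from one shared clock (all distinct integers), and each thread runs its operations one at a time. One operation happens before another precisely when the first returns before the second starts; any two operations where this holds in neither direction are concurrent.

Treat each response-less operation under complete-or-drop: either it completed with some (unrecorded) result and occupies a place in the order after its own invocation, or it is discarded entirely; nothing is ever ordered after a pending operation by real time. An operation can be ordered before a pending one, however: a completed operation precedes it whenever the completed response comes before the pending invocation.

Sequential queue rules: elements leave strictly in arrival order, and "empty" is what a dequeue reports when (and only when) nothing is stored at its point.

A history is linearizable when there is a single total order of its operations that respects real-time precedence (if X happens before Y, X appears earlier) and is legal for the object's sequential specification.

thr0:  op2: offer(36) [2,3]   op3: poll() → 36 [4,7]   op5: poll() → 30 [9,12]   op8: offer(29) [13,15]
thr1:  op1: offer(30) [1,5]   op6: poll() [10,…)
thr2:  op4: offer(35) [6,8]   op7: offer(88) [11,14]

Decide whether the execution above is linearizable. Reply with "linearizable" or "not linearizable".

one valid linearization: op2, op1, op3, op4, op5, op6, op7, op8
step 1: op2 offer(36) — queue <36>
step 2: op1 offer(30) — queue <36,30>
step 3: op3 poll() → 36 — queue <30>
step 4: op4 offer(35) — queue <30,35>
step 5: op5 poll() → 30 — queue <35>
step 6: op6 poll() (pending, included) — queue <>
step 7: op7 offer(88) — queue <88>
step 8: op8 offer(29) — queue <88,29>

linearizable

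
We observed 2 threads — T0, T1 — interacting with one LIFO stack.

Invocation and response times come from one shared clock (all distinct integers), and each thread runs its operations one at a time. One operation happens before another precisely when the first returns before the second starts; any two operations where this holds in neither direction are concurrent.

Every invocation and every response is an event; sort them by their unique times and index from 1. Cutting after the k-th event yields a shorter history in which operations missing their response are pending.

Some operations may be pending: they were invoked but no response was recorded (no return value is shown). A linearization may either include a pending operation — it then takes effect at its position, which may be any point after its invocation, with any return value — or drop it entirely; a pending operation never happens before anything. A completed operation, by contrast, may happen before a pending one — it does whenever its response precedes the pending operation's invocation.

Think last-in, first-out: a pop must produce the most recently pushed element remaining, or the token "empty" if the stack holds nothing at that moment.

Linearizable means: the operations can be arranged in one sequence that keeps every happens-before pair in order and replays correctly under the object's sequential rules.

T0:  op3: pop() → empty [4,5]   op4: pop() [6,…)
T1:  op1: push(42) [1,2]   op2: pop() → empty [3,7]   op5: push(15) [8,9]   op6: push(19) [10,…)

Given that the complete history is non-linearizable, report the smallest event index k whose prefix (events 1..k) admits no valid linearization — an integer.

7

one valid order for events 1..6 is op1, op2, op3:
step 1: op1 push(42) — stack <42>
step 2: op2 pop() (pending, included) — stack <>
step 3: op3 pop() → empty — stack <>
include event 7 — op2 responding at 7 — and every candidate order breaks
no escape via the 1 pending operation (op4): every completion choice fails
one such order, op1, op2, op3 (pending dropped), breaks at step 2 where op2 pop() → empty is illegal
one such order, op1, op3, op2 (pending dropped), breaks at step 2 where op3 pop() → empty is illegal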